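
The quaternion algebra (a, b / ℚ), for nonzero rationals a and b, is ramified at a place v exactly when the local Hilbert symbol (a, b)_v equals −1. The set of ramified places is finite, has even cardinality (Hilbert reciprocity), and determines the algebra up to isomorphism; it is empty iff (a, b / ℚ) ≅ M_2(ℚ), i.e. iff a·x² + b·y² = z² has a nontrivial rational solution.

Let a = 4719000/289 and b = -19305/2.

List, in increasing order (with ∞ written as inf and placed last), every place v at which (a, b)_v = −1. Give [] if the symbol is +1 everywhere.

[3, 13]

(a, b) ≡ (390, -4290) mod (ℚ^×)²; places V = {2, 3, 5, 11, 13, 17, ∞}.
(a,b)_5: α=3, u≡3; β=1, v≡2 (mod 5); (3|5)=-1, (2|5)=-1; sign (−1)^0·-1^1·-1^3 = +1.
(a,b)_∞: sgn(390)=+, sgn(-4290)=−, so +1.
(a,b)_11: α=2, u≡9; β=1, v≡8 (mod 11); (9|11)=+1, (8|11)=-1; sign (−1)^0·+1^1·-1^2 = +1.
(a,b)_13: α=1, u≡9; β=1, v≡5 (mod 13); (9|13)=+1, (5|13)=-1; sign (−1)^0·+1^1·-1^1 = -1.
(a,b)_17: α=-2, u≡4; β=0, v≡12 (mod 17); (4|17)=+1, (12|17)=-1; sign (−1)^0·+1^0·-1^-2 = +1.
(a,b)_3: α=1, u≡1; β=3, v≡1 (mod 3); (1|3)=+1, (1|3)=+1; sign (−1)^1·+1^3·+1^1 = -1.
(a,b)_2: α=3, β=-1; u≡3, v≡7 (mod 8); ε(u)ε(v)=1·1, αω(v)=3·0, βω(u)=-1·1; sum ≡ 0  ⇒  +1.
|Ram(390, -4290)| = 2, even; anisotropic at {3, 13}.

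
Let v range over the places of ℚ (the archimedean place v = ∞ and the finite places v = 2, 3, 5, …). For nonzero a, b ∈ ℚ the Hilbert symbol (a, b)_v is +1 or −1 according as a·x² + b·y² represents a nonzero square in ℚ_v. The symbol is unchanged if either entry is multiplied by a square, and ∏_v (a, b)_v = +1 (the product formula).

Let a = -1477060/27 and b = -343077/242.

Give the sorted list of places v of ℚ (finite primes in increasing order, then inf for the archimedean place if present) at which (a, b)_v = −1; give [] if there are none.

(a, b) ≡ (-6555, -714) mod (ℚ^×)²; places V = {2, 3, 5, 7, 11, 13, 17, 19, 23, 31, ∞}.
(a,b)_23: α=1, u≡22; β=0, v≡5 (mod 23); (22|23)=-1, (5|23)=-1; sign (−1)^0·-1^0·-1^1 = -1.
(a,b)_5: α=1, u≡4; β=0, v≡4 (mod 5); (4|5)=+1, (4|5)=+1; sign (−1)^0·+1^0·+1^1 = +1.
(a,b)_7: α=0, u≡4; β=1, v≡6 (mod 7); (4|7)=+1, (6|7)=-1; sign (−1)^0·+1^1·-1^0 = +1.
(a,b)_2: α=2, β=-1; u≡5, v≡3 (mod 8); ε(u)ε(v)=0·1, αω(v)=2·1, βω(u)=-1·1; sum ≡ 1  ⇒  -1.
(a,b)_11: α=0, u≡4; β=-2, v≡1 (mod 11); (4|11)=+1, (1|11)=+1; sign (−1)^0·+1^-2·+1^0 = +1.
(a,b)_31: α=0, u≡24; β=2, v≡13 (mod 31); (24|31)=-1, (13|31)=-1; sign (−1)^0·-1^2·-1^0 = +1.
(a,b)_17: α=0, u≡7; β=1, v≡8 (mod 17); (7|17)=-1, (8|17)=+1; sign (−1)^0·-1^1·+1^0 = -1.
(a,b)_13: α=2, u≡9; β=0, v≡4 (mod 13); (9|13)=+1, (4|13)=+1; sign (−1)^0·+1^0·+1^2 = +1.
(a,b)_3: α=-3, u≡2; β=1, v≡2 (mod 3); (2|3)=-1, (2|3)=-1; sign (−1)^1·-1^1·-1^-3 = -1.
(a,b)_19: α=1, u≡1; β=0, v≡14 (mod 19); (1|19)=+1, (14|19)=-1; sign (−1)^0·+1^0·-1^1 = -1.
(a,b)_∞: sgn(-6555)=−, sgn(-714)=−, so -1.
Ram(-6555, -714) = {2, 3, 17, 19, 23, ∞}; no ℚ_2-point on the conic.

[2, 3, 17, 19, 23, inf]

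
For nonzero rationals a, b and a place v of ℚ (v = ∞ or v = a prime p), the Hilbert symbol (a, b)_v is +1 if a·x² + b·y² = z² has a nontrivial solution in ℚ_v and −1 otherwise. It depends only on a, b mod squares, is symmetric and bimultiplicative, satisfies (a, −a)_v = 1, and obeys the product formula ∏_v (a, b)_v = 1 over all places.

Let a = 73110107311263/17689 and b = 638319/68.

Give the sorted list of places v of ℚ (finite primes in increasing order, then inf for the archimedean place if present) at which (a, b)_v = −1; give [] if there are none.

(a, b) ≡ (23, 12903) mod (ℚ^×)²; places V = {2, 3, 7, 11, 17, 19, 23, 29, ∞}.
(a,b)_11: α=2, u≡5; β=1, v≡2 (mod 11); (5|11)=+1, (2|11)=-1; sign (−1)^0·+1^1·-1^2 = +1.
(a,b)_17: α=0, u≡12; β=-1, v≡5 (mod 17); (12|17)=-1, (5|17)=-1; sign (−1)^0·-1^-1·-1^0 = -1.
(a,b)_2: α=0, β=-2; u≡7, v≡7 (mod 8); ε(u)ε(v)=1·1, αω(v)=0·0, βω(u)=-2·0; sum ≡ 1  ⇒  -1.
(a,b)_23: α=3, u≡13; β=1, v≡8 (mod 23); (13|23)=+1, (8|23)=+1; sign (−1)^1·+1^1·+1^3 = -1.
(a,b)_19: α=-2, u≡4; β=0, v≡3 (mod 19); (4|19)=+1, (3|19)=-1; sign (−1)^0·+1^0·-1^-2 = +1.
(a,b)_3: α=10, u≡2; β=1, v≡2 (mod 3); (2|3)=-1, (2|3)=-1; sign (−1)^0·-1^1·-1^10 = -1.
(a,b)_7: α=-2, u≡2; β=0, v≡2 (mod 7); (2|7)=+1, (2|7)=+1; sign (−1)^0·+1^0·+1^-2 = +1.
(a,b)_∞: sgn(23)=+, sgn(12903)=+, so +1.
(a,b)_29: α=2, u≡6; β=2, v≡15 (mod 29); (6|29)=+1, (15|29)=-1; sign (−1)^0·+1^2·-1^2 = +1.
|Ram(23, 12903)| = 4, even; anisotropic at {2, 3, 17, 23}.

[2, 3, 17, 23]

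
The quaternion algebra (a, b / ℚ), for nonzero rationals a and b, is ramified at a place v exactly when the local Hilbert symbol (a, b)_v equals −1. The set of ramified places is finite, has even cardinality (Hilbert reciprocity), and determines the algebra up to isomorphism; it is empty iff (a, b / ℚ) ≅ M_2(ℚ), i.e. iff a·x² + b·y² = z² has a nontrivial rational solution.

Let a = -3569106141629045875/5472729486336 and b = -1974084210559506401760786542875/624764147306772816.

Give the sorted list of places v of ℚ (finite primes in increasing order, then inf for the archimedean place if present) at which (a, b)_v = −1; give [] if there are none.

[3, 7, 11, inf]

Mod squares: a ≡ -3492615, b ≡ -15015. Check v ∈ {∞, 2, 3, 5, 7, 11, 13, 17, 19, 29, 31, 37, 43, 53}.
v=29: a=29^1·(≡12), b=29^2·(≡25) mod 29; (12|29)=-1, (25|29)=+1; (−1)^{1·2·14}·(-1)^2·(+1)^1 = +1.
v=3: a=3^-1·(≡2), b=3^-3·(≡2) mod 3; (2|3)=-1, (2|3)=-1; (−1)^{-1·-3·1}·(-1)^-3·(-1)^-1 = -1.
v=17: a=17^0·(≡9), b=17^-2·(≡8) mod 17; (9|17)=+1, (8|17)=+1; (−1)^{0·-2·8}·(+1)^-2·(+1)^0 = +1.
v=∞: -3492615 < 0 and -15015 < 0  ⇒  (a,b)_∞ = -1.
v=19: a=19^2·(≡2), b=19^2·(≡12) mod 19; (2|19)=-1, (12|19)=-1; (−1)^{2·2·9}·(-1)^2·(-1)^2 = +1.
v=13: a=13^2·(≡10), b=13^3·(≡8) mod 13; (10|13)=+1, (8|13)=-1; (−1)^{2·3·6}·(+1)^3·(-1)^2 = +1.
v=11: a=11^4·(≡2), b=11^7·(≡6) mod 11; (2|11)=-1, (6|11)=-1; (−1)^{4·7·5}·(-1)^7·(-1)^4 = -1.
v=43: a=43^-2·(≡11), b=43^-2·(≡11) mod 43; (11|43)=+1, (11|43)=+1; (−1)^{-2·-2·21}·(+1)^-2·(+1)^-2 = +1.
v=53: a=53^-2·(≡34), b=53^-4·(≡13) mod 53; (34|53)=-1, (13|53)=+1; (−1)^{-2·-4·26}·(-1)^-4·(+1)^-2 = +1.
v=37: a=37^1·(≡31), b=37^2·(≡36) mod 37; (31|37)=-1, (36|37)=+1; (−1)^{1·2·18}·(-1)^2·(+1)^1 = +1.
v=2: v_2(a)=-10, v_2(b)=-4; units ≡ 1, 1 (mod 8); ε·ε+αω+βω = 0·0+-10·0+-4·0 ≡ 0  ⇒  (a,b)_2 = +1.
v=7: a=7^-3·(≡2), b=7^-3·(≡4) mod 7; (2|7)=+1, (4|7)=+1; (−1)^{-3·-3·3}·(+1)^-3·(+1)^-3 = -1.
v=31: a=31^3·(≡10), b=31^6·(≡8) mod 31; (10|31)=+1, (8|31)=+1; (−1)^{3·6·15}·(+1)^6·(+1)^3 = +1.
v=5: a=5^3·(≡3), b=5^3·(≡2) mod 5; (3|5)=-1, (2|5)=-1; (−1)^{3·3·2}·(-1)^3·(-1)^3 = +1.
|Ram(-3492615, -15015)| = 4, even; anisotropic at {3, 7, 11, ∞}.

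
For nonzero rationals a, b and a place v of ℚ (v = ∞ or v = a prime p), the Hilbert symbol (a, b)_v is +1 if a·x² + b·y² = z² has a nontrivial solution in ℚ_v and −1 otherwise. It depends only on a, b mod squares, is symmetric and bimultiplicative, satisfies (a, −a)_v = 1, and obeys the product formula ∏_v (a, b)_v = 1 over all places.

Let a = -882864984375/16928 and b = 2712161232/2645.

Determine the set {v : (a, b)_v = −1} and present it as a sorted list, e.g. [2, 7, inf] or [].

(a, b) ≡ (-34782, 28985) mod (ℚ^×)²; places V = {2, 3, 5, 11, 17, 19, 23, 31, ∞}.
(a,b)_19: α=2, u≡17; β=2, v≡2 (mod 19); (17|19)=+1, (2|19)=-1; sign (−1)^0·+1^2·-1^2 = +1.
(a,b)_3: α=3, u≡1; β=4, v≡2 (mod 3); (1|3)=+1, (2|3)=-1; sign (−1)^0·+1^4·-1^3 = -1.
(a,b)_23: α=-2, u≡7; β=-2, v≡21 (mod 23); (7|23)=-1, (21|23)=-1; sign (−1)^0·-1^-2·-1^-2 = +1.
(a,b)_31: α=1, u≡9; β=1, v≡19 (mod 31); (9|31)=+1, (19|31)=+1; sign (−1)^1·+1^1·+1^1 = -1.
(a,b)_17: α=1, u≡3; β=1, v≡5 (mod 17); (3|17)=-1, (5|17)=-1; sign (−1)^0·-1^1·-1^1 = +1.
(a,b)_2: α=-5, β=4; u≡1, v≡1 (mod 8); ε(u)ε(v)=0·0, αω(v)=-5·0, βω(u)=4·0; sum ≡ 0  ⇒  +1.
(a,b)_11: α=1, u≡6; β=1, v≡8 (mod 11); (6|11)=-1, (8|11)=-1; sign (−1)^1·-1^1·-1^1 = -1.
(a,b)_5: α=6, u≡2; β=-1, v≡3 (mod 5); (2|5)=-1, (3|5)=-1; sign (−1)^0·-1^-1·-1^6 = -1.
(a,b)_∞: sgn(-34782)=−, sgn(28985)=+, so +1.
(-34782, 28985 / ℚ) ramifies at {3, 5, 11, 31}: a division algebra.

[3, 5, 11, 31]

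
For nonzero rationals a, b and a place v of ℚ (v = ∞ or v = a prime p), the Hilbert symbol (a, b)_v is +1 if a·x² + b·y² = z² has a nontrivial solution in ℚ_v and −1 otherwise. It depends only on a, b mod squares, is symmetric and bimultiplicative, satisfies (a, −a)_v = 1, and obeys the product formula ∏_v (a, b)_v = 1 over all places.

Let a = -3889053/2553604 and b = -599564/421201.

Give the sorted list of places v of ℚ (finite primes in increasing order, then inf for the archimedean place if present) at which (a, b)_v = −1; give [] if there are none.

[7, 19, 23, inf]

(a, b) ≡ (-133, -3059) mod (ℚ^×)²; places V = {2, 3, 7, 11, 17, 19, 23, 47, 59, ∞}.
(a,b)_2: α=-2, β=2; u≡3, v≡5 (mod 8); ε(u)ε(v)=1·0, αω(v)=-2·1, βω(u)=2·1; sum ≡ 0  ⇒  +1.
(a,b)_∞: sgn(-133)=−, sgn(-3059)=−, so -1.
(a,b)_47: α=-2, u≡2; β=0, v≡35 (mod 47); (2|47)=+1, (35|47)=-1; sign (−1)^0·+1^0·-1^-2 = +1.
(a,b)_19: α=3, u≡15; β=1, v≡13 (mod 19); (15|19)=-1, (13|19)=-1; sign (−1)^1·-1^1·-1^3 = -1.
(a,b)_23: α=0, u≡22; β=1, v≡7 (mod 23); (22|23)=-1, (7|23)=-1; sign (−1)^0·-1^1·-1^0 = -1.
(a,b)_3: α=4, u≡2; β=0, v≡1 (mod 3); (2|3)=-1, (1|3)=+1; sign (−1)^0·-1^0·+1^4 = +1.
(a,b)_7: α=1, u≡1; β=3, v≡4 (mod 7); (1|7)=+1, (4|7)=+1; sign (−1)^1·+1^3·+1^1 = -1.
(a,b)_59: α=0, u≡2; β=-2, v≡57 (mod 59); (2|59)=-1, (57|59)=+1; sign (−1)^0·-1^-2·+1^0 = +1.
(a,b)_11: α=0, u≡7; β=-2, v≡7 (mod 11); (7|11)=-1, (7|11)=-1; sign (−1)^0·-1^-2·-1^0 = +1.
(a,b)_17: α=-2, u≡12; β=0, v≡1 (mod 17); (12|17)=-1, (1|17)=+1; sign (−1)^0·-1^0·+1^-2 = +1.
|Ram(-133, -3059)| = 4, even; anisotropic at {7, 19, 23, ∞}.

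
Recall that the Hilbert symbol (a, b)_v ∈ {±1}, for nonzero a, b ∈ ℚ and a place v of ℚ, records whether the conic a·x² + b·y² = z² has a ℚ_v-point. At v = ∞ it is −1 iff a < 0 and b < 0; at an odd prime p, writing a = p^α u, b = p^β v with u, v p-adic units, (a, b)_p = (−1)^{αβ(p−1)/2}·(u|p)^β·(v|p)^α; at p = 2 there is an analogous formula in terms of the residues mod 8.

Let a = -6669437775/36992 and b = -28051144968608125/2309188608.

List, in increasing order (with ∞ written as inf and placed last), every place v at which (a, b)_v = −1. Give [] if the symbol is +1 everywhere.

[3, 11, 13, inf]

Mod squares: a ≡ -222222, b ≡ -111. Check v ∈ {∞, 2, 3, 5, 7, 11, 13, 17, 19, 37}.
v=13: a=13^1·(≡4), b=13^4·(≡7) mod 13; (4|13)=+1, (7|13)=-1; (−1)^{1·4·6}·(+1)^4·(-1)^1 = -1.
v=∞: -222222 < 0 and -111 < 0  ⇒  (a,b)_∞ = -1.
v=17: a=17^-2·(≡13), b=17^-4·(≡4) mod 17; (13|17)=+1, (4|17)=+1; (−1)^{-2·-4·8}·(+1)^-4·(+1)^-2 = +1.
v=37: a=37^1·(≡36), b=37^1·(≡26) mod 37; (36|37)=+1, (26|37)=+1; (−1)^{1·1·18}·(+1)^1·(+1)^1 = +1.
v=7: a=7^5·(≡3), b=7^6·(≡2) mod 7; (3|7)=-1, (2|7)=+1; (−1)^{5·6·3}·(-1)^6·(+1)^5 = +1.
v=19: a=19^0·(≡15), b=19^2·(≡3) mod 19; (15|19)=-1, (3|19)=-1; (−1)^{0·2·9}·(-1)^2·(-1)^0 = +1.
v=5: a=5^2·(≡2), b=5^4·(≡4) mod 5; (2|5)=-1, (4|5)=+1; (−1)^{2·4·2}·(-1)^4·(+1)^2 = +1.
v=2: v_2(a)=-7, v_2(b)=-10; units ≡ 1, 1 (mod 8); ε·ε+αω+βω = 0·0+-7·0+-10·0 ≡ 0  ⇒  (a,b)_2 = +1.
v=3: a=3^1·(≡2), b=3^-3·(≡2) mod 3; (2|3)=-1, (2|3)=-1; (−1)^{1·-3·1}·(-1)^-3·(-1)^1 = -1.
v=11: a=11^1·(≡5), b=11^0·(≡10) mod 11; (5|11)=+1, (10|11)=-1; (−1)^{1·0·5}·(+1)^0·(-1)^1 = -1.
|Ram(-222222, -111)| = 4, even; anisotropic at {3, 11, 13, ∞}.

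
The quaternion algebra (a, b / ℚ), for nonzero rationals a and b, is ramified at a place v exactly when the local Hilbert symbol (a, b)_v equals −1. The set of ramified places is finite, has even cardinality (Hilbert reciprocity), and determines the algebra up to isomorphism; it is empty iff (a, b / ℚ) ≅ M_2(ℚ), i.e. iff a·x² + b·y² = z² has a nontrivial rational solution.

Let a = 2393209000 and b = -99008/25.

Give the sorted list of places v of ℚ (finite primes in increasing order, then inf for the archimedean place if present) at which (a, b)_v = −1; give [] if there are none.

[2, 5, 7, 17]

Mod squares: a ≡ 10, b ≡ -1547. Check v ∈ {∞, 2, 5, 7, 13, 17}.
v=7: a=7^2·(≡5), b=7^1·(≡6) mod 7; (5|7)=-1, (6|7)=-1; (−1)^{2·1·3}·(-1)^1·(-1)^2 = -1.
v=17: a=17^2·(≡11), b=17^1·(≡3) mod 17; (11|17)=-1, (3|17)=-1; (−1)^{2·1·8}·(-1)^1·(-1)^2 = -1.
v=5: a=5^3·(≡2), b=5^-2·(≡2) mod 5; (2|5)=-1, (2|5)=-1; (−1)^{3·-2·2}·(-1)^-2·(-1)^3 = -1.
v=∞: 10 > 0 and -1547 < 0  ⇒  (a,b)_∞ = +1.
v=13: a=13^2·(≡9), b=13^1·(≡11) mod 13; (9|13)=+1, (11|13)=-1; (−1)^{2·1·6}·(+1)^1·(-1)^2 = +1.
v=2: v_2(a)=3, v_2(b)=6; units ≡ 5, 5 (mod 8); ε·ε+αω+βω = 0·0+3·1+6·1 ≡ 1  ⇒  (a,b)_2 = -1.
(10, -1547 / ℚ) ramifies at {2, 5, 7, 17}: a division algebra.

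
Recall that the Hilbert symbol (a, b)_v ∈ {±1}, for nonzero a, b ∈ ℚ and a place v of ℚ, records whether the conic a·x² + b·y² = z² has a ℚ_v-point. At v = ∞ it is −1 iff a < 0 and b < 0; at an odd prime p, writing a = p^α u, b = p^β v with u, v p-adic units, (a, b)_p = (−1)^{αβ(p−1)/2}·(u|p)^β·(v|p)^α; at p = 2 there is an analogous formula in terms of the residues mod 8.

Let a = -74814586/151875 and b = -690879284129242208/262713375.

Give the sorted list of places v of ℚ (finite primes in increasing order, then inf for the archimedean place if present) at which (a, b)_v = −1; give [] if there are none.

(a, b) ≡ (-462, -2730) mod (ℚ^×)²; places V = {2, 3, 5, 7, 11, 13, 17, 31, 41, ∞}.
(a,b)_41: α=2, u≡13; β=4, v≡35 (mod 41); (13|41)=-1, (35|41)=-1; sign (−1)^0·-1^4·-1^2 = +1.
(a,b)_17: α=2, u≡5; β=2, v≡7 (mod 17); (5|17)=-1, (7|17)=-1; sign (−1)^0·-1^2·-1^2 = +1.
(a,b)_5: α=-4, u≡3; β=-3, v≡1 (mod 5); (3|5)=-1, (1|5)=+1; sign (−1)^0·-1^-3·+1^-4 = -1.
(a,b)_31: α=0, u≡22; β=-2, v≡26 (mod 31); (22|31)=-1, (26|31)=-1; sign (−1)^0·-1^-2·-1^0 = +1.
(a,b)_2: α=1, β=5; u≡1, v≡3 (mod 8); ε(u)ε(v)=0·1, αω(v)=1·1, βω(u)=5·0; sum ≡ 1  ⇒  -1.
(a,b)_13: α=0, u≡7; β=1, v≡8 (mod 13); (7|13)=-1, (8|13)=-1; sign (−1)^0·-1^1·-1^0 = -1.
(a,b)_7: α=1, u≡4; β=5, v≡2 (mod 7); (4|7)=+1, (2|7)=+1; sign (−1)^1·+1^5·+1^1 = -1.
(a,b)_3: α=-5, u≡2; β=-7, v≡2 (mod 3); (2|3)=-1, (2|3)=-1; sign (−1)^1·-1^-7·-1^-5 = -1.
(a,b)_11: α=1, u≡2; β=2, v≡9 (mod 11); (2|11)=-1, (9|11)=+1; sign (−1)^0·-1^2·+1^1 = +1.
(a,b)_∞: sgn(-462)=−, sgn(-2730)=−, so -1.
Ram(-462, -2730) = {2, 3, 5, 7, 13, ∞}; no ℚ_2-point on the conic.

[2, 3, 5, 7, 13, inf]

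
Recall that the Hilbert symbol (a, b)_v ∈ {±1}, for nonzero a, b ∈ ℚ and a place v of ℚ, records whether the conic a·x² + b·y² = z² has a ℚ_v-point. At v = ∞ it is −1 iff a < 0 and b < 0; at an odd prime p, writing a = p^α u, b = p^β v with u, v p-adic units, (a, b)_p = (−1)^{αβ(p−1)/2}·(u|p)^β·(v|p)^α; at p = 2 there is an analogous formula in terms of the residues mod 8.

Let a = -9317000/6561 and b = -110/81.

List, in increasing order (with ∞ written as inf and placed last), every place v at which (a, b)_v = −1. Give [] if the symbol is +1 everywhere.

(a, b) ≡ (-770, -110) mod (ℚ^×)²; places V = {2, 3, 5, 7, 11, ∞}.
(a,b)_∞: sgn(-770)=−, sgn(-110)=−, so -1.
(a,b)_7: α=1, u≡4; β=0, v≡4 (mod 7); (4|7)=+1, (4|7)=+1; sign (−1)^0·+1^0·+1^1 = +1.
(a,b)_3: α=-8, u≡1; β=-4, v≡1 (mod 3); (1|3)=+1, (1|3)=+1; sign (−1)^0·+1^-4·+1^-8 = +1.
(a,b)_5: α=3, u≡4; β=1, v≡3 (mod 5); (4|5)=+1, (3|5)=-1; sign (−1)^0·+1^1·-1^3 = -1.
(a,b)_2: α=3, β=1; u≡7, v≡1 (mod 8); ε(u)ε(v)=1·0, αω(v)=3·0, βω(u)=1·0; sum ≡ 0  ⇒  +1.
(a,b)_11: α=3, u≡8; β=1, v≡3 (mod 11); (8|11)=-1, (3|11)=+1; sign (−1)^1·-1^1·+1^3 = +1.
(-770, -110 / ℚ) ramifies at {5, ∞}: a division algebra.

[5, inf]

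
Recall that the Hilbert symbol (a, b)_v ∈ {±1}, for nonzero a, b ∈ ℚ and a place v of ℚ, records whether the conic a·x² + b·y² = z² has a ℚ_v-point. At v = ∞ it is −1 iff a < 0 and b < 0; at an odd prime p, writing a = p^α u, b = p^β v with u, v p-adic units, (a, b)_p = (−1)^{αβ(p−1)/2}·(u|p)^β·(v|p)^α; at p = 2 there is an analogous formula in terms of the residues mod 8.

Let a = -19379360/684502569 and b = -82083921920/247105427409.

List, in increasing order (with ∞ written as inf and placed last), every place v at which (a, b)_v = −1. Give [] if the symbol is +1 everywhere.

[5, 11, 13, inf]

(a, b) ≡ (-10010, -5) mod (ℚ^×)²; places V = {2, 3, 5, 7, 11, 13, 17, 19, ∞}.
(a,b)_11: α=3, u≡5; β=2, v≡10 (mod 11); (5|11)=+1, (10|11)=-1; sign (−1)^0·+1^2·-1^3 = -1.
(a,b)_3: α=-8, u≡1; β=-8, v≡1 (mod 3); (1|3)=+1, (1|3)=+1; sign (−1)^0·+1^-8·+1^-8 = +1.
(a,b)_17: α=-2, u≡10; β=-2, v≡12 (mod 17); (10|17)=-1, (12|17)=-1; sign (−1)^0·-1^-2·-1^-2 = +1.
(a,b)_7: α=1, u≡3; β=2, v≡2 (mod 7); (3|7)=-1, (2|7)=+1; sign (−1)^0·-1^2·+1^1 = +1.
(a,b)_∞: sgn(-10010)=−, sgn(-5)=−, so -1.
(a,b)_19: α=-2, u≡14; β=-4, v≡12 (mod 19); (14|19)=-1, (12|19)=-1; sign (−1)^0·-1^-4·-1^-2 = +1.
(a,b)_2: α=5, β=14; u≡3, v≡3 (mod 8); ε(u)ε(v)=1·1, αω(v)=5·1, βω(u)=14·1; sum ≡ 0  ⇒  +1.
(a,b)_13: α=1, u≡12; β=2, v≡5 (mod 13); (12|13)=+1, (5|13)=-1; sign (−1)^0·+1^2·-1^1 = -1.
(a,b)_5: α=1, u≡2; β=1, v≡4 (mod 5); (2|5)=-1, (4|5)=+1; sign (−1)^0·-1^1·+1^1 = -1.
(-10010, -5 / ℚ) ramifies at {5, 11, 13, ∞}: a division algebra.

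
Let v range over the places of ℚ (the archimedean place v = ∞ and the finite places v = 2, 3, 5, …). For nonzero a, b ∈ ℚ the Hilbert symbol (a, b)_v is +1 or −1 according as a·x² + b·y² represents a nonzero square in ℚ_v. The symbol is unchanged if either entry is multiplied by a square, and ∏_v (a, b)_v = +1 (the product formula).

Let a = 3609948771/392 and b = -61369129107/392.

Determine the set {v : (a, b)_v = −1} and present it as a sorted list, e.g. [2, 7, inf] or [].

Mod squares: a ≡ 433862, b ≡ -7375654. Check v ∈ {∞, 2, 3, 7, 11, 13, 17, 37, 41, 43}.
v=2: v_2(a)=-3, v_2(b)=-3; units ≡ 3, 5 (mod 8); ε·ε+αω+βω = 1·0+-3·1+-3·1 ≡ 0  ⇒  (a,b)_2 = +1.
v=7: a=7^-2·(≡2), b=7^-2·(≡1) mod 7; (2|7)=+1, (1|7)=+1; (−1)^{-2·-2·3}·(+1)^-2·(+1)^-2 = +1.
v=41: a=41^1·(≡37), b=41^1·(≡27) mod 41; (37|41)=+1, (27|41)=-1; (−1)^{1·1·20}·(+1)^1·(-1)^1 = -1.
v=∞: 433862 > 0 and -7375654 < 0  ⇒  (a,b)_∞ = +1.
v=37: a=37^1·(≡25), b=37^1·(≡19) mod 37; (25|37)=+1, (19|37)=-1; (−1)^{1·1·18}·(+1)^1·(-1)^1 = -1.
v=17: a=17^0·(≡12), b=17^1·(≡5) mod 17; (12|17)=-1, (5|17)=-1; (−1)^{0·1·8}·(-1)^1·(-1)^0 = -1.
v=13: a=13^1·(≡4), b=13^1·(≡10) mod 13; (4|13)=+1, (10|13)=+1; (−1)^{1·1·6}·(+1)^1·(+1)^1 = +1.
v=11: a=11^1·(≡10), b=11^1·(≡6) mod 11; (10|11)=-1, (6|11)=-1; (−1)^{1·1·5}·(-1)^1·(-1)^1 = -1.
v=3: a=3^2·(≡2), b=3^2·(≡2) mod 3; (2|3)=-1, (2|3)=-1; (−1)^{2·2·1}·(-1)^2·(-1)^2 = +1.
v=43: a=43^2·(≡10), b=43^2·(≡2) mod 43; (10|43)=+1, (2|43)=-1; (−1)^{2·2·21}·(+1)^2·(-1)^2 = +1.
Ram(433862, -7375654) = {11, 17, 37, 41}; no ℚ_11-point on the conic.

[11, 17, 37, 41]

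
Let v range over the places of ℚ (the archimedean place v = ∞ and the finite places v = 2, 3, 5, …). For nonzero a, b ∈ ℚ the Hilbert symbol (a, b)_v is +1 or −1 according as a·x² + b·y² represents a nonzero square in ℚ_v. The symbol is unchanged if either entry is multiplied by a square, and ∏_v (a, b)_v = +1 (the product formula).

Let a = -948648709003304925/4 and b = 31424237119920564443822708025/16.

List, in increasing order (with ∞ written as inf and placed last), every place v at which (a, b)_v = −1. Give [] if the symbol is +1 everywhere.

(a, b) ≡ (-357, 127281) mod (ℚ^×)²; places V = {2, 3, 5, 7, 11, 17, 19, 29, ∞}.
(a,b)_29: α=2, u≡7; β=3, v≡8 (mod 29); (7|29)=+1, (8|29)=-1; sign (−1)^0·+1^3·-1^2 = +1.
(a,b)_19: α=2, u≡5; β=3, v≡5 (mod 19); (5|19)=+1, (5|19)=+1; sign (−1)^0·+1^3·+1^2 = +1.
(a,b)_7: α=3, u≡6; β=5, v≡2 (mod 7); (6|7)=-1, (2|7)=+1; sign (−1)^1·-1^5·+1^3 = +1.
(a,b)_11: α=2, u≡6; β=3, v≡6 (mod 11); (6|11)=-1, (6|11)=-1; sign (−1)^0·-1^3·-1^2 = -1.
(a,b)_5: α=2, u≡2; β=2, v≡1 (mod 5); (2|5)=-1, (1|5)=+1; sign (−1)^0·-1^2·+1^2 = +1.
(a,b)_∞: sgn(-357)=−, sgn(127281)=+, so +1.
(a,b)_2: α=-2, β=-4; u≡3, v≡1 (mod 8); ε(u)ε(v)=1·0, αω(v)=-2·0, βω(u)=-4·1; sum ≡ 0  ⇒  +1.
(a,b)_3: α=11, u≡1; β=19, v≡1 (mod 3); (1|3)=+1, (1|3)=+1; sign (−1)^1·+1^19·+1^11 = -1.
(a,b)_17: α=1, u≡15; β=2, v≡9 (mod 17); (15|17)=+1, (9|17)=+1; sign (−1)^0·+1^2·+1^1 = +1.
|Ram(-357, 127281)| = 2, even; anisotropic at {3, 11}.

[3, 11]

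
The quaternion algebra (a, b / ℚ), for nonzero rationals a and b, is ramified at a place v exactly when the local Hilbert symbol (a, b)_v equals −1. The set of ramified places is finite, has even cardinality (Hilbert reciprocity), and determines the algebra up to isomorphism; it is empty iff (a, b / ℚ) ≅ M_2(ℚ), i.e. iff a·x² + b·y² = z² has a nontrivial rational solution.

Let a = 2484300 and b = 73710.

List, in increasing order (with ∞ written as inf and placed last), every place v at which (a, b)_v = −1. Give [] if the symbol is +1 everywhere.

(a, b) ≡ (3, 910) mod (ℚ^×)²; places V = {2, 3, 5, 7, 13, ∞}.
(a,b)_3: α=1, u≡1; β=4, v≡1 (mod 3); (1|3)=+1, (1|3)=+1; sign (−1)^0·+1^4·+1^1 = +1.
(a,b)_5: α=2, u≡2; β=1, v≡2 (mod 5); (2|5)=-1, (2|5)=-1; sign (−1)^0·-1^1·-1^2 = -1.
(a,b)_13: α=2, u≡10; β=1, v≡2 (mod 13); (10|13)=+1, (2|13)=-1; sign (−1)^0·+1^1·-1^2 = +1.
(a,b)_7: α=2, u≡6; β=1, v≡2 (mod 7); (6|7)=-1, (2|7)=+1; sign (−1)^0·-1^1·+1^2 = -1.
(a,b)_2: α=2, β=1; u≡3, v≡7 (mod 8); ε(u)ε(v)=1·1, αω(v)=2·0, βω(u)=1·1; sum ≡ 0  ⇒  +1.
(a,b)_∞: sgn(3)=+, sgn(910)=+, so +1.
Ram(3, 910) = {5, 7}; no ℚ_5-point on the conic.

[5, 7]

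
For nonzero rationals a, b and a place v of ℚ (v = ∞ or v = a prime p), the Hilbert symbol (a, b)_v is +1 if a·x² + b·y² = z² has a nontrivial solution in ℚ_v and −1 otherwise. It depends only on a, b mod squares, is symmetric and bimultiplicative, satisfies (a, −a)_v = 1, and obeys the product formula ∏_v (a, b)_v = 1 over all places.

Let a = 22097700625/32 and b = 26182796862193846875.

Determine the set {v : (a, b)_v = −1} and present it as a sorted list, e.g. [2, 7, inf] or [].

(a, b) ≡ (3458, 40755) mod (ℚ^×)²; places V = {2, 3, 5, 7, 11, 13, 19, ∞}.
(a,b)_19: α=1, u≡6; β=3, v≡1 (mod 19); (6|19)=+1, (1|19)=+1; sign (−1)^1·+1^3·+1^1 = -1.
(a,b)_13: α=3, u≡2; β=1, v≡8 (mod 13); (2|13)=-1, (8|13)=-1; sign (−1)^0·-1^1·-1^3 = +1.
(a,b)_7: α=1, u≡2; β=4, v≡2 (mod 7); (2|7)=+1, (2|7)=+1; sign (−1)^0·+1^4·+1^1 = +1.
(a,b)_11: α=2, u≡5; β=5, v≡3 (mod 11); (5|11)=+1, (3|11)=+1; sign (−1)^0·+1^5·+1^2 = +1.
(a,b)_∞: sgn(3458)=+, sgn(40755)=+, so +1.
(a,b)_2: α=-5, β=0; u≡1, v≡3 (mod 8); ε(u)ε(v)=0·1, αω(v)=-5·1, βω(u)=0·0; sum ≡ 1  ⇒  -1.
(a,b)_3: α=0, u≡2; β=5, v≡1 (mod 3); (2|3)=-1, (1|3)=+1; sign (−1)^0·-1^5·+1^0 = -1.
(a,b)_5: α=4, u≡3; β=5, v≡1 (mod 5); (3|5)=-1, (1|5)=+1; sign (−1)^0·-1^5·+1^4 = -1.
Ram(3458, 40755) = {2, 3, 5, 19}; no ℚ_2-point on the conic.

[2, 3, 5, 19]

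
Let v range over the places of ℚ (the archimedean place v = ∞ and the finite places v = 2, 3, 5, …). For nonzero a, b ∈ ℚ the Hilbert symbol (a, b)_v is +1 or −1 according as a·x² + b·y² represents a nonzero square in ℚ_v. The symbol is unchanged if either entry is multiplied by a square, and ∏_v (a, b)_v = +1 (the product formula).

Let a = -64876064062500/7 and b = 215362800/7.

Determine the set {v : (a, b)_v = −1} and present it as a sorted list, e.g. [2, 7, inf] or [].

[3, 7]

Mod squares: a ≡ -6783, b ≡ 161. Check v ∈ {∞, 2, 3, 5, 7, 17, 19, 23}.
v=3: a=3^5·(≡1), b=3^4·(≡2) mod 3; (1|3)=+1, (2|3)=-1; (−1)^{5·4·1}·(+1)^4·(-1)^5 = -1.
v=5: a=5^8·(≡3), b=5^2·(≡1) mod 5; (3|5)=-1, (1|5)=+1; (−1)^{8·2·2}·(-1)^2·(+1)^8 = +1.
v=∞: -6783 < 0 and 161 > 0  ⇒  (a,b)_∞ = +1.
v=7: a=7^-1·(≡2), b=7^-1·(≡2) mod 7; (2|7)=+1, (2|7)=+1; (−1)^{-1·-1·3}·(+1)^-1·(+1)^-1 = -1.
v=23: a=23^2·(≡6), b=23^1·(≡10) mod 23; (6|23)=+1, (10|23)=-1; (−1)^{2·1·11}·(+1)^1·(-1)^2 = +1.
v=2: v_2(a)=2, v_2(b)=4; units ≡ 1, 1 (mod 8); ε·ε+αω+βω = 0·0+2·0+4·0 ≡ 0  ⇒  (a,b)_2 = +1.
v=17: a=17^1·(≡9), b=17^2·(≡8) mod 17; (9|17)=+1, (8|17)=+1; (−1)^{1·2·8}·(+1)^2·(+1)^1 = +1.
v=19: a=19^1·(≡6), b=19^0·(≡6) mod 19; (6|19)=+1, (6|19)=+1; (−1)^{1·0·9}·(+1)^0·(+1)^1 = +1.
(-6783, 161 / ℚ) ramifies at {3, 7}: a division algebra.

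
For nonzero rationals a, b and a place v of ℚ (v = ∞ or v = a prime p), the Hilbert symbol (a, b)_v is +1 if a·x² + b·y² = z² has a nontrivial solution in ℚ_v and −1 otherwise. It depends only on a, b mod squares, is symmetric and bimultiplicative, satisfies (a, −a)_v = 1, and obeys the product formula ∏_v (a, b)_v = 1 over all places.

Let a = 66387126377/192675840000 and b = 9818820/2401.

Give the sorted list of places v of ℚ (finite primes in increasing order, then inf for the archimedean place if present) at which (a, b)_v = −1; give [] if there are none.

[3, 5, 17, 29]

(a, b) ≡ (102, 30305) mod (ℚ^×)²; places V = {2, 3, 5, 7, 11, 13, 17, 19, 23, 29, ∞}.
(a,b)_29: α=0, u≡15; β=1, v≡4 (mod 29); (15|29)=-1, (4|29)=+1; sign (−1)^0·-1^1·+1^0 = -1.
(a,b)_7: α=-2, u≡2; β=-4, v≡4 (mod 7); (2|7)=+1, (4|7)=+1; sign (−1)^0·+1^-4·+1^-2 = +1.
(a,b)_23: α=2, u≡20; β=0, v≡21 (mod 23); (20|23)=-1, (21|23)=-1; sign (−1)^0·-1^0·-1^2 = +1.
(a,b)_3: α=-1, u≡1; β=4, v≡2 (mod 3); (1|3)=+1, (2|3)=-1; sign (−1)^0·+1^4·-1^-1 = -1.
(a,b)_19: α=2, u≡17; β=1, v≡8 (mod 19); (17|19)=+1, (8|19)=-1; sign (−1)^0·+1^1·-1^2 = +1.
(a,b)_5: α=-4, u≡3; β=1, v≡4 (mod 5); (3|5)=-1, (4|5)=+1; sign (−1)^0·-1^1·+1^-4 = -1.
(a,b)_∞: sgn(102)=+, sgn(30305)=+, so +1.
(a,b)_2: α=-21, β=2; u≡3, v≡1 (mod 8); ε(u)ε(v)=1·0, αω(v)=-21·0, βω(u)=2·1; sum ≡ 0  ⇒  +1.
(a,b)_17: α=1, u≡6; β=0, v≡7 (mod 17); (6|17)=-1, (7|17)=-1; sign (−1)^0·-1^0·-1^1 = -1.
(a,b)_11: α=2, u≡3; β=1, v≡1 (mod 11); (3|11)=+1, (1|11)=+1; sign (−1)^0·+1^1·+1^2 = +1.
(a,b)_13: α=2, u≡7; β=0, v≡7 (mod 13); (7|13)=-1, (7|13)=-1; sign (−1)^0·-1^0·-1^2 = +1.
Ram(102, 30305) = {3, 5, 17, 29}; no ℚ_3-point on the conic.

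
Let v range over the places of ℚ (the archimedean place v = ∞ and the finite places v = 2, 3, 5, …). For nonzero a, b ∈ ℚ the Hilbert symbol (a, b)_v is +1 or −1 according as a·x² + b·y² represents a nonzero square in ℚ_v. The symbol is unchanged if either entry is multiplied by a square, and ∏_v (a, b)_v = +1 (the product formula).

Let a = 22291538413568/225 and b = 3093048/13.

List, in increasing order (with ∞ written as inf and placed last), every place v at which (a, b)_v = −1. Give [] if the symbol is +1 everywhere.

[2, 13]

Mod squares: a ≡ 2, b ≡ 3094. Check v ∈ {∞, 2, 3, 5, 7, 13, 17, 19}.
v=3: a=3^-2·(≡2), b=3^2·(≡1) mod 3; (2|3)=-1, (1|3)=+1; (−1)^{-2·2·1}·(-1)^2·(+1)^-2 = +1.
v=∞: 2 > 0 and 3094 > 0  ⇒  (a,b)_∞ = +1.
v=19: a=19^4·(≡15), b=19^2·(≡16) mod 19; (15|19)=-1, (16|19)=+1; (−1)^{4·2·9}·(-1)^2·(+1)^4 = +1.
v=13: a=13^0·(≡2), b=13^-1·(≡10) mod 13; (2|13)=-1, (10|13)=+1; (−1)^{0·-1·6}·(-1)^-1·(+1)^0 = -1.
v=2: v_2(a)=11, v_2(b)=3; units ≡ 1, 3 (mod 8); ε·ε+αω+βω = 0·1+11·1+3·0 ≡ 1  ⇒  (a,b)_2 = -1.
v=5: a=5^-2·(≡2), b=5^0·(≡1) mod 5; (2|5)=-1, (1|5)=+1; (−1)^{-2·0·2}·(-1)^0·(+1)^-2 = +1.
v=17: a=17^4·(≡15), b=17^1·(≡6) mod 17; (15|17)=+1, (6|17)=-1; (−1)^{4·1·8}·(+1)^1·(-1)^4 = +1.
v=7: a=7^0·(≡4), b=7^1·(≡4) mod 7; (4|7)=+1, (4|7)=+1; (−1)^{0·1·3}·(+1)^1·(+1)^0 = +1.
Ram(2, 3094) = {2, 13}; no ℚ_2-point on the conic.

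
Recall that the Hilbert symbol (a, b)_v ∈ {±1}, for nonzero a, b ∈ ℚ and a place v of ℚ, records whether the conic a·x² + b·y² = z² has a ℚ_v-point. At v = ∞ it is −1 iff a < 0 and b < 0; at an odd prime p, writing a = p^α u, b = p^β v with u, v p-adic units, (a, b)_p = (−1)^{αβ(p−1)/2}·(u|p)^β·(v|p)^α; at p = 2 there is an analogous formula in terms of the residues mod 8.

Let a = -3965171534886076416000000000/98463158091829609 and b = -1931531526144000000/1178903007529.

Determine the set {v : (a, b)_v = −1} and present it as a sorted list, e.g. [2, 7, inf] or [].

Mod squares: a ≡ -15, b ≡ -66. Check v ∈ {∞, 2, 3, 5, 11, 13, 17}.
v=17: a=17^-12·(≡2), b=17^-8·(≡16) mod 17; (2|17)=+1, (16|17)=+1; (−1)^{-12·-8·8}·(+1)^-8·(+1)^-12 = +1.
v=3: a=3^17·(≡1), b=3^11·(≡2) mod 3; (1|3)=+1, (2|3)=-1; (−1)^{17·11·1}·(+1)^11·(-1)^17 = +1.
v=2: v_2(a)=30, v_2(b)=19; units ≡ 1, 7 (mod 8); ε·ε+αω+βω = 0·1+30·0+19·0 ≡ 0  ⇒  (a,b)_2 = +1.
v=∞: -15 < 0 and -66 < 0  ⇒  (a,b)_∞ = -1.
v=5: a=5^9·(≡2), b=5^6·(≡1) mod 5; (2|5)=-1, (1|5)=+1; (−1)^{9·6·2}·(-1)^6·(+1)^9 = +1.
v=13: a=13^-2·(≡5), b=13^-2·(≡9) mod 13; (5|13)=-1, (9|13)=+1; (−1)^{-2·-2·6}·(-1)^-2·(+1)^-2 = +1.
v=11: a=11^4·(≡7), b=11^3·(≡4) mod 11; (7|11)=-1, (4|11)=+1; (−1)^{4·3·5}·(-1)^3·(+1)^4 = -1.
(-15, -66 / ℚ) ramifies at {11, ∞}: a division algebra.

[11, inf]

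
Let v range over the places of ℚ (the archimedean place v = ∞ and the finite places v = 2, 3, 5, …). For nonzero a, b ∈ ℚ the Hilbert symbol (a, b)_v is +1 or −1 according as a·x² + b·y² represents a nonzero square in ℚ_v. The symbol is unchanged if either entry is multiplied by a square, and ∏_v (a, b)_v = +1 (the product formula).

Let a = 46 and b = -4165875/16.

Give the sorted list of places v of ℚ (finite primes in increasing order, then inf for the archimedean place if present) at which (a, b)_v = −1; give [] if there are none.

Mod squares: a ≡ 46, b ≡ -35. Check v ∈ {∞, 2, 3, 5, 7, 23}.
v=5: a=5^0·(≡1), b=5^3·(≡3) mod 5; (1|5)=+1, (3|5)=-1; (−1)^{0·3·2}·(+1)^3·(-1)^0 = +1.
v=23: a=23^1·(≡2), b=23^2·(≡21) mod 23; (2|23)=+1, (21|23)=-1; (−1)^{1·2·11}·(+1)^2·(-1)^1 = -1.
v=7: a=7^0·(≡4), b=7^1·(≡4) mod 7; (4|7)=+1, (4|7)=+1; (−1)^{0·1·3}·(+1)^1·(+1)^0 = +1.
v=3: a=3^0·(≡1), b=3^2·(≡1) mod 3; (1|3)=+1, (1|3)=+1; (−1)^{0·2·1}·(+1)^2·(+1)^0 = +1.
v=∞: 46 > 0 and -35 < 0  ⇒  (a,b)_∞ = +1.
v=2: v_2(a)=1, v_2(b)=-4; units ≡ 7, 5 (mod 8); ε·ε+αω+βω = 1·0+1·1+-4·0 ≡ 1  ⇒  (a,b)_2 = -1.
Ram(46, -35) = {2, 23}; no ℚ_2-point on the conic.

[2, 23]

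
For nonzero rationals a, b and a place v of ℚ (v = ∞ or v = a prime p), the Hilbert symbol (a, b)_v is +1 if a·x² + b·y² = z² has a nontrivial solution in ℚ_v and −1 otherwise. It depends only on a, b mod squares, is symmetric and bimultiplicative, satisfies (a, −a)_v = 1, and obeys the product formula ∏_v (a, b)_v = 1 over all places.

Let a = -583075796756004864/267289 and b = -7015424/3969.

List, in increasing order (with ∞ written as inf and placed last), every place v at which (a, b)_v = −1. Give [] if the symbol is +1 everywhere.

(a, b) ≡ (-351509, -6851) mod (ℚ^×)²; places V = {2, 3, 7, 11, 13, 17, 23, 29, 31, 43, 47, ∞}.
(a,b)_31: α=1, u≡7; β=1, v≡27 (mod 31); (7|31)=+1, (27|31)=-1; sign (−1)^1·+1^1·-1^1 = +1.
(a,b)_43: α=2, u≡14; β=0, v≡2 (mod 43); (14|43)=+1, (2|43)=-1; sign (−1)^0·+1^0·-1^2 = +1.
(a,b)_3: α=4, u≡1; β=-4, v≡1 (mod 3); (1|3)=+1, (1|3)=+1; sign (−1)^0·+1^-4·+1^4 = +1.
(a,b)_29: α=1, u≡22; β=0, v≡23 (mod 29); (22|29)=+1, (23|29)=+1; sign (−1)^0·+1^0·+1^1 = +1.
(a,b)_23: α=1, u≡4; β=0, v≡1 (mod 23); (4|23)=+1, (1|23)=+1; sign (−1)^0·+1^0·+1^1 = +1.
(a,b)_∞: sgn(-351509)=−, sgn(-6851)=−, so -1.
(a,b)_47: α=-2, u≡42; β=0, v≡44 (mod 47); (42|47)=+1, (44|47)=-1; sign (−1)^0·+1^0·-1^-2 = +1.
(a,b)_11: α=-2, u≡2; β=0, v≡10 (mod 11); (2|11)=-1, (10|11)=-1; sign (−1)^0·-1^0·-1^-2 = +1.
(a,b)_17: α=1, u≡11; β=1, v≡11 (mod 17); (11|17)=-1, (11|17)=-1; sign (−1)^0·-1^1·-1^1 = +1.
(a,b)_2: α=16, β=10; u≡3, v≡5 (mod 8); ε(u)ε(v)=1·0, αω(v)=16·1, βω(u)=10·1; sum ≡ 0  ⇒  +1.
(a,b)_7: α=0, u≡3; β=-2, v≡1 (mod 7); (3|7)=-1, (1|7)=+1; sign (−1)^0·-1^-2·+1^0 = +1.
(a,b)_13: α=2, u≡7; β=1, v≡2 (mod 13); (7|13)=-1, (2|13)=-1; sign (−1)^0·-1^1·-1^2 = -1.
|Ram(-351509, -6851)| = 2, even; anisotropic at {13, ∞}.

[13, inf]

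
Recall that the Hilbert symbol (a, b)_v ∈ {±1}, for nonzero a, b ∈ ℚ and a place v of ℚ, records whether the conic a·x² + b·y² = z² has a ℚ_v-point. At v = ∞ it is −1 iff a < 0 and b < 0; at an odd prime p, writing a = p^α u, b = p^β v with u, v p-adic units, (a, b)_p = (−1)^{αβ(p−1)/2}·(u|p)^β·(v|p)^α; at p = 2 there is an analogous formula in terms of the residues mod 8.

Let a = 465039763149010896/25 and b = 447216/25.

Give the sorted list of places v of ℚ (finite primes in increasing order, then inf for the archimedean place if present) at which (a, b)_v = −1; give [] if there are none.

(a, b) ≡ (21, 231) mod (ℚ^×)²; places V = {2, 3, 5, 7, 11, ∞}.
(a,b)_∞: sgn(21)=+, sgn(231)=+, so +1.
(a,b)_11: α=12, u≡2; β=3, v≡2 (mod 11); (2|11)=-1, (2|11)=-1; sign (−1)^0·-1^3·-1^12 = -1.
(a,b)_2: α=4, β=4; u≡5, v≡7 (mod 8); ε(u)ε(v)=0·1, αω(v)=4·0, βω(u)=4·1; sum ≡ 0  ⇒  +1.
(a,b)_5: α=-2, u≡1; β=-2, v≡1 (mod 5); (1|5)=+1, (1|5)=+1; sign (−1)^0·+1^-2·+1^-2 = +1.
(a,b)_7: α=3, u≡3; β=1, v≡5 (mod 7); (3|7)=-1, (5|7)=-1; sign (−1)^1·-1^1·-1^3 = -1.
(a,b)_3: α=3, u≡1; β=1, v≡2 (mod 3); (1|3)=+1, (2|3)=-1; sign (−1)^1·+1^1·-1^3 = +1.
Ram(21, 231) = {7, 11}; no ℚ_7-point on the conic.

[7, 11]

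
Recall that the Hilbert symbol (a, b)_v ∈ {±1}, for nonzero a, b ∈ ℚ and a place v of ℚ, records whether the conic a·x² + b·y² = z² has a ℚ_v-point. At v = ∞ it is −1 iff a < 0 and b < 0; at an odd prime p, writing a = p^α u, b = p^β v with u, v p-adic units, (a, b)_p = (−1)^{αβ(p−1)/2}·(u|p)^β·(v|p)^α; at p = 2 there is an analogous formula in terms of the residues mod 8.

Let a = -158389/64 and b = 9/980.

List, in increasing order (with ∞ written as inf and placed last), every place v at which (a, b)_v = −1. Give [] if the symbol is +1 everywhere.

(a, b) ≡ (-1309, 5) mod (ℚ^×)²; places V = {2, 3, 5, 7, 11, 17, ∞}.
(a,b)_7: α=1, u≡4; β=-2, v≡5 (mod 7); (4|7)=+1, (5|7)=-1; sign (−1)^0·+1^-2·-1^1 = -1.
(a,b)_∞: sgn(-1309)=−, sgn(5)=+, so +1.
(a,b)_2: α=-6, β=-2; u≡3, v≡5 (mod 8); ε(u)ε(v)=1·0, αω(v)=-6·1, βω(u)=-2·1; sum ≡ 0  ⇒  +1.
(a,b)_5: α=0, u≡4; β=-1, v≡4 (mod 5); (4|5)=+1, (4|5)=+1; sign (−1)^0·+1^-1·+1^0 = +1.
(a,b)_17: α=1, u≡13; β=0, v≡7 (mod 17); (13|17)=+1, (7|17)=-1; sign (−1)^0·+1^0·-1^1 = -1.
(a,b)_3: α=0, u≡2; β=2, v≡2 (mod 3); (2|3)=-1, (2|3)=-1; sign (−1)^0·-1^2·-1^0 = +1.
(a,b)_11: α=3, u≡10; β=0, v≡9 (mod 11); (10|11)=-1, (9|11)=+1; sign (−1)^0·-1^0·+1^3 = +1.
(-1309, 5 / ℚ) ramifies at {7, 17}: a division algebra.

[7, 17]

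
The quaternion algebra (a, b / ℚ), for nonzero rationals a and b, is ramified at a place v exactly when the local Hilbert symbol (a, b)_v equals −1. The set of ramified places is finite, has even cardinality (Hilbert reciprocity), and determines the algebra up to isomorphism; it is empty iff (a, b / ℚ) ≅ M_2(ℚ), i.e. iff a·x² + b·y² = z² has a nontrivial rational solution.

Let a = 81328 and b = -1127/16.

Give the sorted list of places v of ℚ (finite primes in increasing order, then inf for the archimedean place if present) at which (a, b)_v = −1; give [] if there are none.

[17, 23]

(a, b) ≡ (5083, -23) mod (ℚ^×)²; places V = {2, 7, 13, 17, 23, ∞}.
(a,b)_∞: sgn(5083)=+, sgn(-23)=−, so +1.
(a,b)_7: α=0, u≡2; β=2, v≡6 (mod 7); (2|7)=+1, (6|7)=-1; sign (−1)^0·+1^2·-1^0 = +1.
(a,b)_13: α=1, u≡3; β=0, v≡10 (mod 13); (3|13)=+1, (10|13)=+1; sign (−1)^0·+1^0·+1^1 = +1.
(a,b)_17: α=1, u≡7; β=0, v≡5 (mod 17); (7|17)=-1, (5|17)=-1; sign (−1)^0·-1^0·-1^1 = -1.
(a,b)_23: α=1, u≡17; β=1, v≡7 (mod 23); (17|23)=-1, (7|23)=-1; sign (−1)^1·-1^1·-1^1 = -1.
(a,b)_2: α=4, β=-4; u≡3, v≡1 (mod 8); ε(u)ε(v)=1·0, αω(v)=4·0, βω(u)=-4·1; sum ≡ 0  ⇒  +1.
Ram(5083, -23) = {17, 23}; no ℚ_17-point on the conic.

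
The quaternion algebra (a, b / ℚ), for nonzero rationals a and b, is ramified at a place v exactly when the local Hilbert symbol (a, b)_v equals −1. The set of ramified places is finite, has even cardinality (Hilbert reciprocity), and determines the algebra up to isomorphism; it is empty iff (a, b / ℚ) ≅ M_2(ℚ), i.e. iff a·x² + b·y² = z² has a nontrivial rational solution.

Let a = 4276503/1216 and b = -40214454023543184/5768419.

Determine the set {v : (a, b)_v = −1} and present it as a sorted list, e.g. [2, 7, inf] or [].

Mod squares: a ≡ 74613, b ≡ -10659. Check v ∈ {∞, 2, 3, 7, 11, 17, 19, 29}.
v=29: a=29^0·(≡20), b=29^-2·(≡28) mod 29; (20|29)=+1, (28|29)=+1; (−1)^{0·-2·14}·(+1)^-2·(+1)^0 = +1.
v=11: a=11^3·(≡2), b=11^5·(≡6) mod 11; (2|11)=-1, (6|11)=-1; (−1)^{3·5·5}·(-1)^5·(-1)^3 = -1.
v=19: a=19^-1·(≡3), b=19^-3·(≡1) mod 19; (3|19)=-1, (1|19)=+1; (−1)^{-1·-3·9}·(-1)^-3·(+1)^-1 = +1.
v=3: a=3^3·(≡1), b=3^3·(≡2) mod 3; (1|3)=+1, (2|3)=-1; (−1)^{3·3·1}·(+1)^3·(-1)^3 = +1.
v=7: a=7^1·(≡5), b=7^6·(≡4) mod 7; (5|7)=-1, (4|7)=+1; (−1)^{1·6·3}·(-1)^6·(+1)^1 = +1.
v=2: v_2(a)=-6, v_2(b)=4; units ≡ 5, 5 (mod 8); ε·ε+αω+βω = 0·0+-6·1+4·1 ≡ 0  ⇒  (a,b)_2 = +1.
v=∞: 74613 > 0 and -10659 < 0  ⇒  (a,b)_∞ = +1.
v=17: a=17^1·(≡3), b=17^3·(≡13) mod 17; (3|17)=-1, (13|17)=+1; (−1)^{1·3·8}·(-1)^3·(+1)^1 = -1.
Ram(74613, -10659) = {11, 17}; no ℚ_11-point on the conic.

[11, 17]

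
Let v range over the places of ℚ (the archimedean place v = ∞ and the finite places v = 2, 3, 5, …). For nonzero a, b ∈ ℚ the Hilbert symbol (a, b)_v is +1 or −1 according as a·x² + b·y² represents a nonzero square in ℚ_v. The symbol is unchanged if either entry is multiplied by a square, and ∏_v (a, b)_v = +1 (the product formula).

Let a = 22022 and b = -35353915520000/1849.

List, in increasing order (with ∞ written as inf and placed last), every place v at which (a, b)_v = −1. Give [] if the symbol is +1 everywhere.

Mod squares: a ≡ 182, b ≡ -77. Check v ∈ {∞, 2, 5, 7, 11, 13, 43}.
v=5: a=5^0·(≡2), b=5^4·(≡2) mod 5; (2|5)=-1, (2|5)=-1; (−1)^{0·4·2}·(-1)^4·(-1)^0 = +1.
v=2: v_2(a)=1, v_2(b)=10; units ≡ 3, 3 (mod 8); ε·ε+αω+βω = 1·1+1·1+10·1 ≡ 0  ⇒  (a,b)_2 = +1.
v=7: a=7^1·(≡3), b=7^3·(≡6) mod 7; (3|7)=-1, (6|7)=-1; (−1)^{1·3·3}·(-1)^3·(-1)^1 = -1.
v=∞: 182 > 0 and -77 < 0  ⇒  (a,b)_∞ = +1.
v=43: a=43^0·(≡6), b=43^-2·(≡23) mod 43; (6|43)=+1, (23|43)=+1; (−1)^{0·-2·21}·(+1)^-2·(+1)^0 = +1.
v=13: a=13^1·(≡4), b=13^0·(≡9) mod 13; (4|13)=+1, (9|13)=+1; (−1)^{1·0·6}·(+1)^0·(+1)^1 = +1.
v=11: a=11^2·(≡6), b=11^5·(≡4) mod 11; (6|11)=-1, (4|11)=+1; (−1)^{2·5·5}·(-1)^5·(+1)^2 = -1.
|Ram(182, -77)| = 2, even; anisotropic at {7, 11}.

[7, 11]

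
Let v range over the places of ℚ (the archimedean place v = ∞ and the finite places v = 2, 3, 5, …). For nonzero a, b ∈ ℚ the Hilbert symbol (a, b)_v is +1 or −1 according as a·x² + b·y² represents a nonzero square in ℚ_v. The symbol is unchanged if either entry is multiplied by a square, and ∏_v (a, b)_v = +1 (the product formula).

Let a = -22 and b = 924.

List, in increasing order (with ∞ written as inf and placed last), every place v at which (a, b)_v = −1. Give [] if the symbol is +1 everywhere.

Mod squares: a ≡ -22, b ≡ 231. Check v ∈ {∞, 2, 3, 7, 11}.
v=3: a=3^0·(≡2), b=3^1·(≡2) mod 3; (2|3)=-1, (2|3)=-1; (−1)^{0·1·1}·(-1)^1·(-1)^0 = -1.
v=∞: -22 < 0 and 231 > 0  ⇒  (a,b)_∞ = +1.
v=11: a=11^1·(≡9), b=11^1·(≡7) mod 11; (9|11)=+1, (7|11)=-1; (−1)^{1·1·5}·(+1)^1·(-1)^1 = +1.
v=7: a=7^0·(≡6), b=7^1·(≡6) mod 7; (6|7)=-1, (6|7)=-1; (−1)^{0·1·3}·(-1)^1·(-1)^0 = -1.
v=2: v_2(a)=1, v_2(b)=2; units ≡ 5, 7 (mod 8); ε·ε+αω+βω = 0·1+1·0+2·1 ≡ 0  ⇒  (a,b)_2 = +1.
|Ram(-22, 231)| = 2, even; anisotropic at {3, 7}.

[3, 7]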